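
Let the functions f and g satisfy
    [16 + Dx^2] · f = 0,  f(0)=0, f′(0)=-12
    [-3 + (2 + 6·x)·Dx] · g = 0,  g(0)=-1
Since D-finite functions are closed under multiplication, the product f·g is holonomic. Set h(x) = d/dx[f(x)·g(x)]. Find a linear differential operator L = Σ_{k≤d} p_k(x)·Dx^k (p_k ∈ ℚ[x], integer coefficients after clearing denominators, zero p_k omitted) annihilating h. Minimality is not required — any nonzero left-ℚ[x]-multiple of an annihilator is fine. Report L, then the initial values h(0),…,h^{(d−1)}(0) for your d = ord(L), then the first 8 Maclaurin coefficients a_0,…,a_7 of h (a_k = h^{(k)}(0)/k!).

f: a_k = 0, -12, 0, 32, 0, -128/5, 0, 1024/105, …
g: a_k = -1, -3/2, 9/8, -27/16, 405/128, -1701/256, 15309/1024, -72171/2048, …
Product ⇒ symmetric product L₀, ord ≤ 2.
h₀' ⇒ L via d/dx closure of L₀.
L = (9613 + 83712·x + 273024·x^2 + 442368·x^3 + 331776·x^4) + (-444 - 5940·x - 20736·x^2 - 20736·x^3)·Dx + (364 + 3720·x + 14796·x^2 + 27648·x^3 + 20736·x^4)·Dx^2  (order 2).
h: a_k = 12, 36, -273/2, -111, 3781/32, 61569/160, -3137023/3840, 855943/448, …
ICs: h(0) = 12, h′(0) = 36.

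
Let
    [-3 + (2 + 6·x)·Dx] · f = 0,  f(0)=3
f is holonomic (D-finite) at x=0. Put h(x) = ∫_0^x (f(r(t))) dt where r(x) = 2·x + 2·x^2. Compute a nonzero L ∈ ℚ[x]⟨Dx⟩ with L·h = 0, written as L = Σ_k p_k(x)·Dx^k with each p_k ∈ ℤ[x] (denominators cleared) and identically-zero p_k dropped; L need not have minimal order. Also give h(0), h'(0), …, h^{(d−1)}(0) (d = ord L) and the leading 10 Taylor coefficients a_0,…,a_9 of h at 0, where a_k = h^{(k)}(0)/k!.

L = (-3 - 6·x)·Dx + (1 + 6·x + 6·x^2)·Dx^2  (order 2).
h: a_k = 0, 3, 9/2, -3/2, 27/8, -351/40, 405/16, -8829/112, 33291/128, -114831/128, …
ICs: h(0) = 0, h′(0) = 3.

f: a_k = 3, 9/2, -27/8, 81/16, -1215/128, 5103/256, -45927/1024, 216513/2048, -8444007/32768, 42220035/65536, …
L₀ from L_f via x↦r, Dx↦r'^{-1}Dx.
Integrate: L := L₀·Dx.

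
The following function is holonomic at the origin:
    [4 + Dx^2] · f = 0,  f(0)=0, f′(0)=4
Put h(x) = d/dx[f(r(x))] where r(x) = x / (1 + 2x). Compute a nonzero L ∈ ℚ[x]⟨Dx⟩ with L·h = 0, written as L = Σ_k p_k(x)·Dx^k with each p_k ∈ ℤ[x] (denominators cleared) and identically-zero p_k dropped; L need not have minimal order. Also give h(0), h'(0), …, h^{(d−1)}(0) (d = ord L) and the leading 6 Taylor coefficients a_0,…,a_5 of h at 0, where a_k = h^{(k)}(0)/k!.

f: a_k = 0, 4, 0, -8/3, 0, 8/15, …
Substitute x→r, Dx→(1/r')Dx; clear ⇒ L₀.
h=h₀': d/dx-closure on L₀ ⇒ L.
L = (28 + 96·x + 96·x^2) + (12 + 72·x + 144·x^2 + 96·x^3)·Dx + (1 + 8·x + 24·x^2 + 32·x^3 + 16·x^4)·Dx^2  (order 2).
h: a_k = 4, -16, 40, -64, 8/3, 480, …
ICs: h(0) = 4, h′(0) = -16.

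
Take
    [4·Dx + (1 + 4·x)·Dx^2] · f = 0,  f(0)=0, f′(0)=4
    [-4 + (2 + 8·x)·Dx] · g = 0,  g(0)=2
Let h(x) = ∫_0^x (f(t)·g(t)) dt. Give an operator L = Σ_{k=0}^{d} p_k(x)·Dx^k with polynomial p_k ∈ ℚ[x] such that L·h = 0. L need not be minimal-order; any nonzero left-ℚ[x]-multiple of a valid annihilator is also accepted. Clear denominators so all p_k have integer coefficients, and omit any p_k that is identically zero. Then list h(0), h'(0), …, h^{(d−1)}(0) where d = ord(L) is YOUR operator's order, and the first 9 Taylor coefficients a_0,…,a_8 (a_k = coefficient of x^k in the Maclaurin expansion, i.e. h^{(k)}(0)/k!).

f: a_k = 0, 4, -8, 64/3, -64, 1024/5, -2048/3, 16384/7, -8192, …
g: a_k = 2, 4, -4, 8, -20, 56, -168, 528, -1716, …
f·g: L₀ = L_f ⊗_s L_g, ord ≤ 2·1.
h=∫h₀ ⇒ L = L₀·Dx.
L = 4·Dx + (1 + 8·x + 16·x^2)·Dx^3  (order 3).
h: a_k = 0, 0, 4, 0, -4/3, 64/15, -568/45, 3968/105, -12172/105, …
ICs: h(0) = 0, h′(0) = 0, h′′(0) = 8.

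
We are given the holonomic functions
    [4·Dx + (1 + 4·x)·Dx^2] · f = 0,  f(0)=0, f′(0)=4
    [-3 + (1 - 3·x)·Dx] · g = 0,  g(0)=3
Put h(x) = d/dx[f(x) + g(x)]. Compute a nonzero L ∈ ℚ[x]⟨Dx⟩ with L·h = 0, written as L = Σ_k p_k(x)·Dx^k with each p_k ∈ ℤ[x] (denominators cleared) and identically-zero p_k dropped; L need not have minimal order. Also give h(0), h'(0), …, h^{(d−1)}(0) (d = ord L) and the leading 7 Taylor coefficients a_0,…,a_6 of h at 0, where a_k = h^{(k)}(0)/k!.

L = (-204 - 144·x) + (-11 - 312·x - 288·x^2)·Dx + (5 + 11·x - 54·x^2 - 72·x^3)·Dx^2  (order 2).
h: a_k = 13, 38, 307, 716, 4669, 9026, 62311, …
ICs: h(0) = 13, h′(0) = 38.

f: a_k = 0, 4, -8, 64/3, -64, 1024/5, -2048/3, …
g: a_k = 3, 9, 27, 81, 243, 729, 2187, …
Weyl lclm of L_f,L_g ⇒ L₀ (ord ≤ 3).
Derive L from L₀ (diff closure).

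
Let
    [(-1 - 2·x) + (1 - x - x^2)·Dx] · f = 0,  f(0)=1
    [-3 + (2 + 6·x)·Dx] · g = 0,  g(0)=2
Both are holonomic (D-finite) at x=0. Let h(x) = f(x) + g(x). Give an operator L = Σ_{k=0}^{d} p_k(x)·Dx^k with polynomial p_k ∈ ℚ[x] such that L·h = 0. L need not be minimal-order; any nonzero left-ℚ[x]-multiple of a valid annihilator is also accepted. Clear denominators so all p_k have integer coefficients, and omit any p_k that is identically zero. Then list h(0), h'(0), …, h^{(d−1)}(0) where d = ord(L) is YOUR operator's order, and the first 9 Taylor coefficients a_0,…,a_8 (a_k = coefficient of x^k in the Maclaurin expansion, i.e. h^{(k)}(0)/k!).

L = (-33 - 117·x - 117·x^2 - 90·x^3) + (25 + 102·x + 303·x^2 + 378·x^3 + 225·x^4)·Dx + (2 - 22·x - 90·x^2 + 38·x^3 + 198·x^4 + 90·x^5)·Dx^2  (order 2).
h: a_k = 3, 4, -1/4, 51/8, -85/64, 2725/128, -8653/512, 93675/1024, -2257613/16384, …
ICs: h(0) = 3, h′(0) = 4.

f: a_k = 1, 1, 2, 3, 5, 8, 13, 21, 34, …
g: a_k = 2, 3, -9/4, 27/8, -405/64, 1701/128, -15309/512, 72171/1024, -2814669/16384, …
f+g: L₀ = lclm(L_f,L_g), ord ≤ 1+1.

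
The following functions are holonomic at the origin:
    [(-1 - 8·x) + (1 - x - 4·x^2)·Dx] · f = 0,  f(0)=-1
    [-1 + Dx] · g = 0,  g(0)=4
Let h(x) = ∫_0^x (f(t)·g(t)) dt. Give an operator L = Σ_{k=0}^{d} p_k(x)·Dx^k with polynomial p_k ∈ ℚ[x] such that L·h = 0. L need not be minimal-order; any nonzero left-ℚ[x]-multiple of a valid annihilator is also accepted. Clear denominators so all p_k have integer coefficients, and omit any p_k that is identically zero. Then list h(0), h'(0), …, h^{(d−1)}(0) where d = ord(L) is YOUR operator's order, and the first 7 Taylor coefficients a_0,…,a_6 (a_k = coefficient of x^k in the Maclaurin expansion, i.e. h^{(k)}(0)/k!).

L = (2 + 7·x - 4·x^2)·Dx + (-1 + x + 4·x^2)·Dx^2  (order 2).
h: a_k = 0, -4, -4, -26/3, -44/3, -977/30, -5963/90, …
ICs: h(0) = 0, h′(0) = -4.

f: a_k = -1, -1, -5, -9, -29, -65, -181, …
g: a_k = 4, 4, 2, 2/3, 1/6, 1/30, 1/180, …
h₀=f·g: eliminate ⇒ L₀, order ≤ 1·1.
h=∫₀ˣh₀: take L = L₀·Dx.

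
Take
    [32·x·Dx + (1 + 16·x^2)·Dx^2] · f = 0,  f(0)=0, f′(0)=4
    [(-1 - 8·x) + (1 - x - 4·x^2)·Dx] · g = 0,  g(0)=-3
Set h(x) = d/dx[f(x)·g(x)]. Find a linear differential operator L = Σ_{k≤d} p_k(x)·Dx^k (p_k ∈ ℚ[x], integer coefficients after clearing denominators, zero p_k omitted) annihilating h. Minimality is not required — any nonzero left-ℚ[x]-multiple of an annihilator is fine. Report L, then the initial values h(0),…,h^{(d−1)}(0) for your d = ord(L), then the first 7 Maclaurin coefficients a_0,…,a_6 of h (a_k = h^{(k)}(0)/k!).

f: a_k = 0, 4, 0, -64/3, 0, 1024/5, 0, …
g: a_k = -3, -3, -15, -27, -87, -195, -543, …
Sym-product of L_f,L_g gives L₀ (≤ ord 2).
Differentiate: ansatz ord ≤ ord L₀ ⇒ L.
L = (-16 + 3072·x^2 + 6144·x^3 + 36864·x^4) + (7 + 64·x + 48·x^2 + 256·x^3 + 6144·x^4 + 24576·x^5)·Dx + (-1 - 3·x - 56·x^2 + 16·x^3 - 448·x^4 + 1024·x^5 + 3072·x^6)·Dx^2  (order 2).
h: a_k = -12, -24, 12, -176, -3212, -24552/5, 25436, …
ICs: h(0) = -12, h′(0) = -24.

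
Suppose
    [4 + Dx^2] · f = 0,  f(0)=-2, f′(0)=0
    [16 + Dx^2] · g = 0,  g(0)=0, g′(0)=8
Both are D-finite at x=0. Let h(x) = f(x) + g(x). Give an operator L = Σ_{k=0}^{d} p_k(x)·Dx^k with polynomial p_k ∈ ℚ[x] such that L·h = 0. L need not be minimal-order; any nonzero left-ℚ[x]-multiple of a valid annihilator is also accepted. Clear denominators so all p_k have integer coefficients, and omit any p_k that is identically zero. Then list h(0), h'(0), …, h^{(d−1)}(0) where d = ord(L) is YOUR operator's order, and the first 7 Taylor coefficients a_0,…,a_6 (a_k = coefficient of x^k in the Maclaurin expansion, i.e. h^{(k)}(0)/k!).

f: a_k = -2, 0, 4, 0, -4/3, 0, 8/45, …
g: a_k = 0, 8, 0, -64/3, 0, 256/15, 0, …
L₀ := lclm(L_f,L_g); ord L₀ ≤ 2+2.
L = 64 + 20·Dx^2 + Dx^4  (order 4).
h: a_k = -2, 8, 4, -64/3, -4/3, 256/15, 8/45, …
ICs: h(0) = -2, h′(0) = 8, h′′(0) = 8, h′′′(0) = -128.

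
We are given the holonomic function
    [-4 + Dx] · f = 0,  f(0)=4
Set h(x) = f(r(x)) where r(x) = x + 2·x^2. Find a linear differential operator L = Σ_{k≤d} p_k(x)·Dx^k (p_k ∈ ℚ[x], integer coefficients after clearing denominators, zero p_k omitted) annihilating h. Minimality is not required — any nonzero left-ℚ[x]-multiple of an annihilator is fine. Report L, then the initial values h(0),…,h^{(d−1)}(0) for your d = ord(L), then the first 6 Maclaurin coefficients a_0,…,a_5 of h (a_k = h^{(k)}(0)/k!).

L = (-4 - 16·x) + Dx  (order 1).
h: a_k = 4, 16, 64, 512/3, 1280/3, 13312/15, …
ICs: h(0) = 4.

f: a_k = 4, 16, 32, 128/3, 128/3, 512/15, …
h₀=f(r): pull back L_f along r ⇒ L₀.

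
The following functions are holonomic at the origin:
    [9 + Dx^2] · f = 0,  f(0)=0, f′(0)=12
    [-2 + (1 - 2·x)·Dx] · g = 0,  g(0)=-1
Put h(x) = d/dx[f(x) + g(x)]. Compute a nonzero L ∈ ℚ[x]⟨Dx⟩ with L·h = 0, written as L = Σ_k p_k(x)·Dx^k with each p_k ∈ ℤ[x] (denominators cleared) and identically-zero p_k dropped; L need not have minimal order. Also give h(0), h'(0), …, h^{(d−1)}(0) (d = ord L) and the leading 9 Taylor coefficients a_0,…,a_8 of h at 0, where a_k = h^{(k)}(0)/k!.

L = (684 - 432·x + 432·x^2) + (-99 + 306·x - 324·x^2 + 216·x^3)·Dx + (76 - 48·x + 48·x^2)·Dx^2 + (-11 + 34·x - 36·x^2 + 24·x^3)·Dx^3  (order 3).
h: a_k = 10, -8, -78, -64, -239/2, -384, -18163/20, -2048, -5158773/1120, …
ICs: h(0) = 10, h′(0) = -8, h′′(0) = -156.

f: a_k = 0, 12, 0, -18, 0, 81/10, 0, -243/140, 0, …
g: a_k = -1, -2, -4, -8, -16, -32, -64, -128, -256, …
Weyl lclm of L_f,L_g ⇒ L₀ (ord ≤ 3).
h=h₀': d/dx-closure on L₀ ⇒ L.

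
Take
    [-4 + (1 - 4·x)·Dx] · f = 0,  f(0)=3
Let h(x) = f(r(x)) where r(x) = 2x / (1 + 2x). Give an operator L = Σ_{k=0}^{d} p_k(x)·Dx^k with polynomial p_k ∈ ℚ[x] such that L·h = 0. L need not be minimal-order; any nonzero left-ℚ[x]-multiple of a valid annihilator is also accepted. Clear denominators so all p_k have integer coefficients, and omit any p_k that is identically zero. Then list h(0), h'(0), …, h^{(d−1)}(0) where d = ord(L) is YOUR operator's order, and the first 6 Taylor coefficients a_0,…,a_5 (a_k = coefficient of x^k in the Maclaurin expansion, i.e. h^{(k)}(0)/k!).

f: a_k = 3, 12, 48, 192, 768, 3072, …
Change of var in L_f (x↦r) gives L₀.
L = 8 + (-1 + 4·x + 12·x^2)·Dx  (order 1).
h: a_k = 3, 24, 144, 864, 5184, 31104, …
ICs: h(0) = 3.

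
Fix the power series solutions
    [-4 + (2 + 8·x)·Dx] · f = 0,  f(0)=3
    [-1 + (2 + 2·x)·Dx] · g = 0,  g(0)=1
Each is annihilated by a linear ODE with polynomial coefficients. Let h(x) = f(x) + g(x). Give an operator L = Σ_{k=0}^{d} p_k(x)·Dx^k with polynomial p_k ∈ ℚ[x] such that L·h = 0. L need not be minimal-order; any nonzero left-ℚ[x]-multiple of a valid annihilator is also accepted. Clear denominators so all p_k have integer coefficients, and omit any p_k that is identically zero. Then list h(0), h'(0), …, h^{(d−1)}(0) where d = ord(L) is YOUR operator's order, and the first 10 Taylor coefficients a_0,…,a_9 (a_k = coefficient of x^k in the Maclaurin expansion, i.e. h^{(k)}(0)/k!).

f: a_k = 3, 6, -6, 12, -30, 84, -252, 792, -2574, 8580, …
g: a_k = 1, 1/2, -1/8, 1/16, -5/128, 7/256, -21/1024, 33/2048, -429/32768, 715/65536, …
Weyl lclm of L_f,L_g ⇒ L₀ (ord ≤ 2).
L = -2 + (5 + 8·x)·Dx + (2 + 10·x + 8·x^2)·Dx^2  (order 2).
h: a_k = 4, 13/2, -49/8, 193/16, -3845/128, 21511/256, -258069/1024, 1622049/2048, -84345261/32768, 562299595/65536, …
ICs: h(0) = 4, h′(0) = 13/2.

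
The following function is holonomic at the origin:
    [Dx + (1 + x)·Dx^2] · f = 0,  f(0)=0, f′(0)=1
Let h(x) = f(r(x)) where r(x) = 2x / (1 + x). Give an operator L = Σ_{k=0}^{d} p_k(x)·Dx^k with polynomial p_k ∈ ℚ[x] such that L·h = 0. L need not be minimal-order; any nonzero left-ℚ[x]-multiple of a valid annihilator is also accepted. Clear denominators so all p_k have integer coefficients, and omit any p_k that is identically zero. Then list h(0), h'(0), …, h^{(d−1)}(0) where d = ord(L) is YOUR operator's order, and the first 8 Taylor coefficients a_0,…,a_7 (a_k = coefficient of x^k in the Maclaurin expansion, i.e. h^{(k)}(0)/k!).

L = (4 + 6·x)·Dx + (1 + 4·x + 3·x^2)·Dx^2  (order 2).
h: a_k = 0, 2, -4, 26/3, -20, 242/5, -364/3, 2186/7, …
ICs: h(0) = 0, h′(0) = 2.

f: a_k = 0, 1, -1/2, 1/3, -1/4, 1/5, -1/6, 1/7, …
f∘r: x↦r, Dx↦Dx/r' in L_f ⇒ L₀.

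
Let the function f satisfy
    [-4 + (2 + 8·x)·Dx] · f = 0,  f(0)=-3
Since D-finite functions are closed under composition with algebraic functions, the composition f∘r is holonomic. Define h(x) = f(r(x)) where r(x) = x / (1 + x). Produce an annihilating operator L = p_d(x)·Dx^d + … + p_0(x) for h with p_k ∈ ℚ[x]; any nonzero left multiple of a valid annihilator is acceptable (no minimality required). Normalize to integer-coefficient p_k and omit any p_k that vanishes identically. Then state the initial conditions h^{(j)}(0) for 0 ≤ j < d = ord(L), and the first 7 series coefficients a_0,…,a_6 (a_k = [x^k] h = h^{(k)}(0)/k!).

f: a_k = -3, -6, 6, -12, 30, -84, 252, …
h₀=f(r): pull back L_f along r ⇒ L₀.
L = -2 + (1 + 6·x + 5·x^2)·Dx  (order 1).
h: a_k = -3, -6, 12, -30, 90, -306, 1128, …
ICs: h(0) = -3.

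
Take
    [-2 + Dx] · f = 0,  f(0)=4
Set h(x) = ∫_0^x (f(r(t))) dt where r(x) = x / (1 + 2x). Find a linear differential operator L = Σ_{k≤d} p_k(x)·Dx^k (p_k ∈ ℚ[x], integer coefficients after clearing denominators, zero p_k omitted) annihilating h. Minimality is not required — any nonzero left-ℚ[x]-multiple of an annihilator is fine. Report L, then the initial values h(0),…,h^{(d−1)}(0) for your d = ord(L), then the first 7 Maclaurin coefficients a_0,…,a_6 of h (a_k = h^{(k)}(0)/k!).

f: a_k = 4, 8, 8, 16/3, 8/3, 16/15, 16/45, …
Change of var in L_f (x↦r) gives L₀.
Integrate: L := L₀·Dx.
L = -2·Dx + (1 + 4·x + 4·x^2)·Dx^2  (order 2).
h: a_k = 0, 4, 4, -8/3, 4/3, 8/15, -152/45, …
ICs: h(0) = 0, h′(0) = 4.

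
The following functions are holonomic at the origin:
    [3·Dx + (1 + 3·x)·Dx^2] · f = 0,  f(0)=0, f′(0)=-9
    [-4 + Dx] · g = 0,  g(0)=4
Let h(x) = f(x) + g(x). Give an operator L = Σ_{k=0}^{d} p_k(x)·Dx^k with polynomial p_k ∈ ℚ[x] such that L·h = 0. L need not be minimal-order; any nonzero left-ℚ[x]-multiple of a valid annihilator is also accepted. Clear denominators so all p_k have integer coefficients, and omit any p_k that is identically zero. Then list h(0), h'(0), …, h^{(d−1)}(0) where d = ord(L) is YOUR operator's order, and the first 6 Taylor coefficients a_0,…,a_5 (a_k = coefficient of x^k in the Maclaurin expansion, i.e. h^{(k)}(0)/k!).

L = (-120 - 144·x)·Dx + (2 - 96·x - 144·x^2)·Dx^2 + (7 + 33·x + 36·x^2)·Dx^3  (order 3).
h: a_k = 4, 7, 91/2, 47/3, 1241/12, -335/3, …
ICs: h(0) = 4, h′(0) = 7, h′′(0) = 91.

f: a_k = 0, -9, 27/2, -27, 243/4, -729/5, …
g: a_k = 4, 16, 32, 128/3, 128/3, 512/15, …
L₀ := lclm(L_f,L_g); ord L₀ ≤ 2+1.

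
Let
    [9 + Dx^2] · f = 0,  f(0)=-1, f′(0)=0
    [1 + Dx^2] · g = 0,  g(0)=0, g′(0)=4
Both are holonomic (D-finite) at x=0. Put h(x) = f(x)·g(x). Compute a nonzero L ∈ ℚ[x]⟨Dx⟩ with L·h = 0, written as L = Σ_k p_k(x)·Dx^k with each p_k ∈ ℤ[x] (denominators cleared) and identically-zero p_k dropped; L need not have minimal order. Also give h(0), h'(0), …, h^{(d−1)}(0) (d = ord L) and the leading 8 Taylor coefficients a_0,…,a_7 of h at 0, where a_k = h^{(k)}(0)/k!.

L = 64 + 20·Dx^2 + Dx^4  (order 4).
h: a_k = 0, -4, 0, 56/3, 0, -248/15, 0, 2032/315, …
ICs: h(0) = 0, h′(0) = -4, h′′(0) = 0, h′′′(0) = 112.

f: a_k = -1, 0, 9/2, 0, -27/8, 0, 81/80, 0, …
g: a_k = 0, 4, 0, -2/3, 0, 1/30, 0, -1/1260, …
Sym-product of L_f,L_g gives L₀ (≤ ord 4).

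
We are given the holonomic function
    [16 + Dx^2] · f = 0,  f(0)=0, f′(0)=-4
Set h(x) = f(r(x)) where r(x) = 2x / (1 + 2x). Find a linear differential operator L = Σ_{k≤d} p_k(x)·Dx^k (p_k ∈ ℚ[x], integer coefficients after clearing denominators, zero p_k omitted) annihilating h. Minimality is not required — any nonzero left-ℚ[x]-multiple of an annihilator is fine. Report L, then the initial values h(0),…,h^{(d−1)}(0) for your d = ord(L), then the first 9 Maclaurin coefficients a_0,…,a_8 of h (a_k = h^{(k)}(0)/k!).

L = 64 + (4 + 24·x + 48·x^2 + 32·x^3)·Dx + (1 + 8·x + 24·x^2 + 32·x^3 + 16·x^4)·Dx^2  (order 2).
h: a_k = 0, -8, 16, 160/3, -448, 24704/15, -3840, 1260032/315, 644096/45, …
ICs: h(0) = 0, h′(0) = -8.

f: a_k = 0, -4, 0, 32/3, 0, -128/15, 0, 1024/315, 0, …
h₀=f(r): pull back L_f along r ⇒ L₀.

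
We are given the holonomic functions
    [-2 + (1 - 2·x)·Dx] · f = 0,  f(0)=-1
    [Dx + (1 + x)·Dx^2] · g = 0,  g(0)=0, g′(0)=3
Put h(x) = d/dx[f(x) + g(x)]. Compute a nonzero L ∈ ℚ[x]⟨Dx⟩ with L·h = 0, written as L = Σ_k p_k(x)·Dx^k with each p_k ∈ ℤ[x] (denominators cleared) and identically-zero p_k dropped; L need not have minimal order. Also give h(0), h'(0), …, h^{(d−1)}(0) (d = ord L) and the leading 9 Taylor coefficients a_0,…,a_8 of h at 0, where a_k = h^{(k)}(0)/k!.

f: a_k = -1, -2, -4, -8, -16, -32, -64, -128, -256, …
g: a_k = 0, 3, -3/2, 1, -3/4, 3/5, -1/2, 3/7, -3/8, …
f+g: L₀ = lclm(L_f,L_g), ord ≤ 1+2.
h₀' ⇒ L via d/dx closure of L₀.
L = (32 + 8·x) + (22 + 56·x + 16·x^2)·Dx + (-5 + 3·x + 12·x^2 + 4·x^3)·Dx^2  (order 2).
h: a_k = 1, -11, -21, -67, -157, -387, -893, -2051, -4605, …
ICs: h(0) = 1, h′(0) = -11.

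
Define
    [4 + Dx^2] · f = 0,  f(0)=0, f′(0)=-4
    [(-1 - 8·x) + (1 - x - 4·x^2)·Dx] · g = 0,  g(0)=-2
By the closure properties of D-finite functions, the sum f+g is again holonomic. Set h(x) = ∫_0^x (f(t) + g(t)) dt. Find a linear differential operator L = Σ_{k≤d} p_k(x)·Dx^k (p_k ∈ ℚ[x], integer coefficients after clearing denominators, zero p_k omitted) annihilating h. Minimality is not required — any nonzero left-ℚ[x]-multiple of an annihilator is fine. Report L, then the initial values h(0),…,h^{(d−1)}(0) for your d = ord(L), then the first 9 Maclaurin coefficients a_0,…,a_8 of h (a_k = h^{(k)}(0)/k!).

L = (-116 - 1008·x - 968·x^2 - 2688·x^3 - 640·x^4 - 1024·x^5)·Dx + (28 + 4·x - 8·x^2 - 200·x^3 - 480·x^4 - 384·x^5 - 512·x^6)·Dx^2 + (-29 - 252·x - 242·x^2 - 672·x^3 - 160·x^4 - 256·x^5)·Dx^3 + (7 + x - 2·x^2 - 50·x^3 - 120·x^4 - 96·x^5 - 128·x^6)·Dx^4  (order 4).
h: a_k = 0, -2, -3, -10/3, -23/6, -58/5, -979/45, -362/7, -138907/1260, …
ICs: h(0) = 0, h′(0) = -2, h′′(0) = -6, h′′′(0) = -20.

f: a_k = 0, -4, 0, 8/3, 0, -8/15, 0, 16/315, 0, …
g: a_k = -2, -2, -10, -18, -58, -130, -362, -882, -2330, …
L₀ := lclm(L_f,L_g); ord L₀ ≤ 2+1.
h=∫₀ˣh₀: take L = L₀·Dx.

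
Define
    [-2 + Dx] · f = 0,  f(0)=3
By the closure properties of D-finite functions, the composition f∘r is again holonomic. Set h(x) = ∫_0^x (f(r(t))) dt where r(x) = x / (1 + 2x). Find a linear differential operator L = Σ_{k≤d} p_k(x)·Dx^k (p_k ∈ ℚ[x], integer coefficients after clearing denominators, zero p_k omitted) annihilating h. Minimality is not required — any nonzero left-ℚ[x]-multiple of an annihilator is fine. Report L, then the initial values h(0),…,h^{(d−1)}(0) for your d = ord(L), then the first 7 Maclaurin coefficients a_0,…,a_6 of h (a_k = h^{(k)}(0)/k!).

f: a_k = 3, 6, 6, 4, 2, 4/5, 4/15, …
f∘r: x↦r, Dx↦Dx/r' in L_f ⇒ L₀.
h=∫h₀ ⇒ L = L₀·Dx.
L = -2·Dx + (1 + 4·x + 4·x^2)·Dx^2  (order 2).
h: a_k = 0, 3, 3, -2, 1, 2/5, -38/15, …
ICs: h(0) = 0, h′(0) = 3.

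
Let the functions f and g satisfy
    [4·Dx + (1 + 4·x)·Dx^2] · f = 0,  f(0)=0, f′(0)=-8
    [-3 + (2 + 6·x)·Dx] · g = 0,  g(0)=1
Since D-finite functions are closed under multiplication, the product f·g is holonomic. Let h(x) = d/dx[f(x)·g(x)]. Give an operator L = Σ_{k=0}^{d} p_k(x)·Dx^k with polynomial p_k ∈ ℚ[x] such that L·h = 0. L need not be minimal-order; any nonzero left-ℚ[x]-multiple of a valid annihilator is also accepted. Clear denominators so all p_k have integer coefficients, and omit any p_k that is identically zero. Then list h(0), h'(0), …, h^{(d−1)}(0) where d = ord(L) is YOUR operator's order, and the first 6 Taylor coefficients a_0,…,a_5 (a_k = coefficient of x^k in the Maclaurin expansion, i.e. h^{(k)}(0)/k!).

L = (-33 + 72·x + 432·x^2) + (-4 + 324·x + 2160·x^2 + 3456·x^3)·Dx + (4 + 88·x + 612·x^2 + 1728·x^3 + 1728·x^4)·Dx^2  (order 2).
h: a_k = -8, 8, -29, 130, -9383/16, 206953/80, …
ICs: h(0) = -8, h′(0) = 8.

f: a_k = 0, -8, 16, -128/3, 128, -2048/5, …
g: a_k = 1, 3/2, -9/8, 27/16, -405/128, 1701/256, …
Product ⇒ symmetric product L₀, ord ≤ 2.
h=h₀': d/dx-closure on L₀ ⇒ L.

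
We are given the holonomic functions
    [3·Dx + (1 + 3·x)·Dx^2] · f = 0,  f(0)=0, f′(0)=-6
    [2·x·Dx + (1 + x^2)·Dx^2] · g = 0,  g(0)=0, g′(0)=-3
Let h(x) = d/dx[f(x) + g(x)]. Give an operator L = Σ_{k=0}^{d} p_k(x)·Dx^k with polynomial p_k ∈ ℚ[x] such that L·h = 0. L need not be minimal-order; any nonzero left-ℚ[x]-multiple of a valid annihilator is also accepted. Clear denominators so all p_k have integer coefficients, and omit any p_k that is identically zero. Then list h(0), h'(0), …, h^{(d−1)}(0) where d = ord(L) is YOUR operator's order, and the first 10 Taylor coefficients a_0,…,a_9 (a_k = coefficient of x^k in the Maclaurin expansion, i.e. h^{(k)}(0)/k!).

L = (-6 - 54·x + 18·x^2 + 18·x^3) + (-20 - 12·x - 48·x^2 + 36·x^3 + 36·x^4)·Dx + (-3 - 7·x + 6·x^2 + 2·x^3 + 9·x^4 + 9·x^5)·Dx^2  (order 2).
h: a_k = -9, 18, -51, 162, -489, 1458, -4371, 13122, -39369, 118098, …
ICs: h(0) = -9, h′(0) = 18.

f: a_k = 0, -6, 9, -18, 81/2, -486/5, 243, -4374/7, 6561/4, -4374, …
g: a_k = 0, -3, 0, 1, 0, -3/5, 0, 3/7, 0, -1/3, …
h₀=f+g: left-lcm gives L₀, ord ≤ 4.
h=h₀': d/dx-closure on L₀ ⇒ L.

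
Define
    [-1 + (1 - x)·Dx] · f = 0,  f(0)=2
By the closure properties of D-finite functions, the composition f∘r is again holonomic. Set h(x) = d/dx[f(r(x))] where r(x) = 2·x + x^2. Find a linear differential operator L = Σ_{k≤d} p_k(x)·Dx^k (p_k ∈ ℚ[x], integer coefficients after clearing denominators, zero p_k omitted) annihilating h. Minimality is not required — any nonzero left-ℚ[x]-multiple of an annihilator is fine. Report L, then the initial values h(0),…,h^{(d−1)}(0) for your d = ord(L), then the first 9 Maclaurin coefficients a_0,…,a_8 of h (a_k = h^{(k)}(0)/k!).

L = (5 + 6·x + 3·x^2) + (-1 + x + 3·x^2 + x^3)·Dx  (order 1).
h: a_k = 4, 20, 72, 232, 700, 2028, 5712, 15760, 42804, …
ICs: h(0) = 4.

f: a_k = 2, 2, 2, 2, 2, 2, 2, 2, 2, …
L₀ from L_f via x↦r, Dx↦r'^{-1}Dx.
Differentiate: ansatz ord ≤ ord L₀ ⇒ L.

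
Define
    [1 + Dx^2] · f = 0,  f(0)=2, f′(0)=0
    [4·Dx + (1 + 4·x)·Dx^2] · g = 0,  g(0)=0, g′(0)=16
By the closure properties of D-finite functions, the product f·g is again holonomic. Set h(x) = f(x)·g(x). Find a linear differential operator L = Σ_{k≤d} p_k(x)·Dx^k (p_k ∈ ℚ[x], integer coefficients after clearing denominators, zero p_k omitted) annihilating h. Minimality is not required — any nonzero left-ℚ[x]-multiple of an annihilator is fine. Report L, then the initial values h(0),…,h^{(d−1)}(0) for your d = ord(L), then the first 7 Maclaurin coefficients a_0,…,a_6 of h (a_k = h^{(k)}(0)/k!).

f: a_k = 2, 0, -1, 0, 1/12, 0, -1/360, …
g: a_k = 0, 16, -32, 256/3, -256, 4096/5, -8192/3, …
Product ⇒ symmetric product L₀, ord ≤ 4.
L = (-147 - 144·x - 224·x^2 + 256·x^3 + 256·x^4) + (-56 - 160·x + 384·x^2 + 512·x^3)·Dx + (-150 - 160·x - 192·x^2 + 512·x^3 + 512·x^4)·Dx^2 + (-56 - 160·x + 384·x^2 + 512·x^3)·Dx^3 + (-3 - 16·x + 32·x^2 + 256·x^3 + 256·x^4)·Dx^4  (order 4).
h: a_k = 0, 32, -64, 464/3, -480, 7772/5, -5208, …
ICs: h(0) = 0, h′(0) = 32, h′′(0) = -128, h′′′(0) = 928.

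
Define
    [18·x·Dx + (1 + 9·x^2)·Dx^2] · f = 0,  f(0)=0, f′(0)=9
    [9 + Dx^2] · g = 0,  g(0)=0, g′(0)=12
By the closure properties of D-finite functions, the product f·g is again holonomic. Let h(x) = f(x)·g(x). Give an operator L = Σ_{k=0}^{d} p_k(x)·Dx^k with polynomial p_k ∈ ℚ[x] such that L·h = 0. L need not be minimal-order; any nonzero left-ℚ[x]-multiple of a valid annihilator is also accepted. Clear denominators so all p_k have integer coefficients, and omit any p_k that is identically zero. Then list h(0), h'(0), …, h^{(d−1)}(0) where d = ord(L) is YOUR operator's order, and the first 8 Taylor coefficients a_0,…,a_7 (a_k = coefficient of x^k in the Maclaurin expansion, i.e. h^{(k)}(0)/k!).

L = (810 + 18954·x^2 + 72171·x^4 + 236196·x^6 + 531441·x^8) + (972·x + 14580·x^3 + 78732·x^5 + 236196·x^7)·Dx + (108 + 2592·x^2 + 13122·x^4 + 52488·x^6 + 118098·x^8)·Dx^2 + (108·x + 1620·x^3 + 8748·x^5 + 26244·x^7)·Dx^3 + (2 + 54·x^2 + 567·x^4 + 2916·x^6 + 6561·x^8)·Dx^4  (order 4).
h: a_k = 0, 0, 108, 0, -486, 0, 4617/2, 0, …
ICs: h(0) = 0, h′(0) = 0, h′′(0) = 216, h′′′(0) = 0.

f: a_k = 0, 9, 0, -27, 0, 729/5, 0, -6561/7, …
g: a_k = 0, 12, 0, -18, 0, 81/10, 0, -243/140, …
f·g: L₀ = L_f ⊗_s L_g, ord ≤ 2·2.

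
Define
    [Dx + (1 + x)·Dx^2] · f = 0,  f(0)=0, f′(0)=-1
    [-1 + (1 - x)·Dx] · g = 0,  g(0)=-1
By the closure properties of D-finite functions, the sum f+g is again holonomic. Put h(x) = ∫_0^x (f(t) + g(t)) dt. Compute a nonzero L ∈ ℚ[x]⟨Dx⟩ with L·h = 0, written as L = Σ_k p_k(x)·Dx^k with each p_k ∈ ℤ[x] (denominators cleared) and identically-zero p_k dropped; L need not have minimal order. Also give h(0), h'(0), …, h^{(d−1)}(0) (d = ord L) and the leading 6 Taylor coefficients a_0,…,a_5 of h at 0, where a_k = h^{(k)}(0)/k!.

L = (-10 - 2·x)·Dx^2 + (-4 - 16·x - 4·x^2)·Dx^3 + (3 + x - 3·x^2 - x^3)·Dx^4  (order 4).
h: a_k = 0, -1, -1, -1/6, -1/3, -3/20, …
ICs: h(0) = 0, h′(0) = -1, h′′(0) = -2, h′′′(0) = -1.

f: a_k = 0, -1, 1/2, -1/3, 1/4, -1/5, …
g: a_k = -1, -1, -1, -1, -1, -1, …
L₀ := lclm(L_f,L_g); ord L₀ ≤ 2+1.
∫: right-multiply L₀ by Dx.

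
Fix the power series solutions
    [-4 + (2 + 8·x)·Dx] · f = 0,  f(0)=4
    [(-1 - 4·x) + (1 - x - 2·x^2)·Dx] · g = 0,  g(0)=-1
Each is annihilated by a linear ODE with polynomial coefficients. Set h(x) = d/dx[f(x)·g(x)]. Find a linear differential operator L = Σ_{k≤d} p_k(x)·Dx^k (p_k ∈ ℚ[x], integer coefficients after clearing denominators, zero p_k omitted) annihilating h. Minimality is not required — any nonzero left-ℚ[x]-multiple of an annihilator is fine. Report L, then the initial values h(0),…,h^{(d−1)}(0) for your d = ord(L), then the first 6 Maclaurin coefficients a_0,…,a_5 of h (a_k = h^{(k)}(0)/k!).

L = (2 + 32·x + 84·x^2 + 80·x^3 + 80·x^4) + (-1 - 5·x - 4·x^2 + 8·x^3 + 40·x^4 + 32·x^5)·Dx  (order 1).
h: a_k = -12, -24, -156, -144, -1260, 72, …
ICs: h(0) = -12.

f: a_k = 4, 8, -8, 16, -40, 112, …
g: a_k = -1, -1, -3, -5, -11, -21, …
h₀=f·g: eliminate ⇒ L₀, order ≤ 1·1.
h₀' ⇒ L via d/dx closure of L₀.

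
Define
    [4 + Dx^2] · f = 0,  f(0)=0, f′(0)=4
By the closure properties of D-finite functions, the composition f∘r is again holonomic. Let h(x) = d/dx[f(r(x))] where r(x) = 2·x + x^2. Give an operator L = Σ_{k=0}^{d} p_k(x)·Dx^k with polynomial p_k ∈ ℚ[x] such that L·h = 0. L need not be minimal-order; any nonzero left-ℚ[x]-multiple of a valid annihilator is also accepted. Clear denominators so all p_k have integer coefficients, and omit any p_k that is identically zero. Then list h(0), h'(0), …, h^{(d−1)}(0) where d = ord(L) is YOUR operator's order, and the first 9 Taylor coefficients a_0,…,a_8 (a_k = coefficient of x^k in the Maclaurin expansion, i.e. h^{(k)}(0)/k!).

L = (19 + 64·x + 96·x^2 + 64·x^3 + 16·x^4) + (-3 - 3·x)·Dx + (1 + 2·x + x^2)·Dx^2  (order 2).
h: a_k = 8, 8, -64, -128, 16/3, 240, 11392/45, -512/45, -77552/315, …
ICs: h(0) = 8, h′(0) = 8.

f: a_k = 0, 4, 0, -8/3, 0, 8/15, 0, -16/315, 0, …
Change of var in L_f (x↦r) gives L₀.
Differentiate: ansatz ord ≤ ord L₀ ⇒ L.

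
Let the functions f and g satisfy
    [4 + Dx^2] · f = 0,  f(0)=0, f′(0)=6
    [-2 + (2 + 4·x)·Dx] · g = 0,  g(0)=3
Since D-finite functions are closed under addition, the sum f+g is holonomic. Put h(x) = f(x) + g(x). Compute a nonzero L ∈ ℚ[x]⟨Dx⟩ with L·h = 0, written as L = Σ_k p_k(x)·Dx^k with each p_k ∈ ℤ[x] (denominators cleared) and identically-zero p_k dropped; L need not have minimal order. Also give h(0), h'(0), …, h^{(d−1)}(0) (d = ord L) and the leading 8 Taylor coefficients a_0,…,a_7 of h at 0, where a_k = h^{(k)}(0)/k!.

L = (-28 - 64·x - 64·x^2) + (12 + 88·x + 192·x^2 + 128·x^3)·Dx + (-7 - 16·x - 16·x^2)·Dx^2 + (3 + 22·x + 48·x^2 + 32·x^3)·Dx^3  (order 3).
h: a_k = 3, 9, -3/2, -5/2, -15/8, 137/40, -63/16, 10267/1680, …
ICs: h(0) = 3, h′(0) = 9, h′′(0) = -3.

f: a_k = 0, 6, 0, -4, 0, 4/5, 0, -8/105, …
g: a_k = 3, 3, -3/2, 3/2, -15/8, 21/8, -63/16, 99/16, …
L₀ := lclm(L_f,L_g); ord L₀ ≤ 2+1.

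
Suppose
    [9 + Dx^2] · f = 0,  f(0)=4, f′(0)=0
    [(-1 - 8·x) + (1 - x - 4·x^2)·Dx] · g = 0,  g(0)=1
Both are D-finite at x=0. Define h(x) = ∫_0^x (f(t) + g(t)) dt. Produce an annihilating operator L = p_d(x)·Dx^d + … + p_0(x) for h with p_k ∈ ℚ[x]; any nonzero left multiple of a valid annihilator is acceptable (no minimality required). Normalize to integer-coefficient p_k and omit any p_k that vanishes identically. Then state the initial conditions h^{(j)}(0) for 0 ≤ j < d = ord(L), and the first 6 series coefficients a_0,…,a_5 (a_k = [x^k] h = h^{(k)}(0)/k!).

f: a_k = 4, 0, -18, 0, 27/2, 0, …
g: a_k = 1, 1, 5, 9, 29, 65, …
f+g: L₀ = lclm(L_f,L_g), ord ≤ 2+1.
Integrate: L := L₀·Dx.
L = (-567 - 4806·x - 3321·x^2 - 9936·x^3 - 6480·x^4 - 10368·x^5)·Dx + (171 - 117·x - 441·x^2 + 135·x^3 - 540·x^4 - 3888·x^5 - 5184·x^6)·Dx^2 + (-63 - 534·x - 369·x^2 - 1104·x^3 - 720·x^4 - 1152·x^5)·Dx^3 + (19 - 13·x - 49·x^2 + 15·x^3 - 60·x^4 - 432·x^5 - 576·x^6)·Dx^4  (order 4).
h: a_k = 0, 5, 1/2, -13/3, 9/4, 17/2, …
ICs: h(0) = 0, h′(0) = 5, h′′(0) = 1, h′′′(0) = -26.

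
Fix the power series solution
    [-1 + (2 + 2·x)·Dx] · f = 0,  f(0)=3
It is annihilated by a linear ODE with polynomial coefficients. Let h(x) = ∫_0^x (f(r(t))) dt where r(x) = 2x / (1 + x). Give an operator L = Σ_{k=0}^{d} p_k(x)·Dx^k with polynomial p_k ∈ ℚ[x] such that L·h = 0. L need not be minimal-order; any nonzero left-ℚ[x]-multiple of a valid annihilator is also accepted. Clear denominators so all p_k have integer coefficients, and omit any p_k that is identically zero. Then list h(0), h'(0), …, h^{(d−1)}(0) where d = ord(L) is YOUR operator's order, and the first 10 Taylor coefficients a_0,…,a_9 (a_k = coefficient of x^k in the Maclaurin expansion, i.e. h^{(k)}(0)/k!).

f: a_k = 3, 3/2, -3/8, 3/16, -15/128, 21/256, -63/1024, 99/2048, -1287/32768, 2145/65536, …
h₀=f(r): pull back L_f along r ⇒ L₀.
h=∫₀ˣh₀: take L = L₀·Dx.
L = -Dx + (1 + 4·x + 3·x^2)·Dx^2  (order 2).
h: a_k = 0, 3, 3/2, -3/2, 15/8, -111/40, 75/16, -981/112, 2259/128, -4815/128, …
ICs: h(0) = 0, h′(0) = 3.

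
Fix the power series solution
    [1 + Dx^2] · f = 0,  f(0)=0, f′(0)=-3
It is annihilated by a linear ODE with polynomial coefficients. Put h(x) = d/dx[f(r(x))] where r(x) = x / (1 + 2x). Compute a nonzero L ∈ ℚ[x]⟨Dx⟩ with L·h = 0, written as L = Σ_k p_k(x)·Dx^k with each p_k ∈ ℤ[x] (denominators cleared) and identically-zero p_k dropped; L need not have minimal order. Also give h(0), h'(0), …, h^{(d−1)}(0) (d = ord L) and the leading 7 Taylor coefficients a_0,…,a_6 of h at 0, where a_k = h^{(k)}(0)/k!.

L = (25 + 96·x + 96·x^2) + (12 + 72·x + 144·x^2 + 96·x^3)·Dx + (1 + 8·x + 24·x^2 + 32·x^3 + 16·x^4)·Dx^2  (order 2).
h: a_k = -3, 12, -69/2, 84, -1441/8, 675/2, -123479/240, …
ICs: h(0) = -3, h′(0) = 12.

f: a_k = 0, -3, 0, 1/2, 0, -1/40, 0, …
Substitute x→r, Dx→(1/r')Dx; clear ⇒ L₀.
Differentiate: ansatz ord ≤ ord L₀ ⇒ L.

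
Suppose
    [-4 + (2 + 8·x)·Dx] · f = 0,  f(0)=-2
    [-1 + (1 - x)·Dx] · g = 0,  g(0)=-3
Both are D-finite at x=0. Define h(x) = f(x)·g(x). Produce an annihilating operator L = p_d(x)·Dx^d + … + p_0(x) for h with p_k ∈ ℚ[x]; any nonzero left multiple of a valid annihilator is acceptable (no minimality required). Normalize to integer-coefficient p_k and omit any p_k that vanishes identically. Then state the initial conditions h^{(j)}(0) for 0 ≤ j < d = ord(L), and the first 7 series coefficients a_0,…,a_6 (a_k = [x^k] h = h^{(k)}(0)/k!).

L = (3 + 2·x) + (-1 - 3·x + 4·x^2)·Dx  (order 1).
h: a_k = 6, 18, 6, 30, -30, 138, -366, …
ICs: h(0) = 6.

f: a_k = -2, -4, 4, -8, 20, -56, 168, …
g: a_k = -3, -3, -3, -3, -3, -3, -3, …
Sym-product of L_f,L_g gives L₀ (≤ ord 1).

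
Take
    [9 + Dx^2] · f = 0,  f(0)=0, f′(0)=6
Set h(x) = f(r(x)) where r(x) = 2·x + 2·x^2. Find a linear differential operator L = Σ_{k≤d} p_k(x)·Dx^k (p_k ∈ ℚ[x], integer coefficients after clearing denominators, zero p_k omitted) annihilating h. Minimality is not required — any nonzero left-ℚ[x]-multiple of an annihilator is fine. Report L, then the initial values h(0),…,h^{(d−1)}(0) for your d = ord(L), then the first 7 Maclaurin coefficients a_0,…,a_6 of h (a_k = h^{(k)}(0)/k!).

L = (36 + 216·x + 432·x^2 + 288·x^3) - 2·Dx + (1 + 2·x)·Dx^2  (order 2).
h: a_k = 0, 12, 12, -72, -216, -432/5, 576, …
ICs: h(0) = 0, h′(0) = 12.

f: a_k = 0, 6, 0, -9, 0, 81/20, 0, …
L₀ from L_f via x↦r, Dx↦r'^{-1}Dx.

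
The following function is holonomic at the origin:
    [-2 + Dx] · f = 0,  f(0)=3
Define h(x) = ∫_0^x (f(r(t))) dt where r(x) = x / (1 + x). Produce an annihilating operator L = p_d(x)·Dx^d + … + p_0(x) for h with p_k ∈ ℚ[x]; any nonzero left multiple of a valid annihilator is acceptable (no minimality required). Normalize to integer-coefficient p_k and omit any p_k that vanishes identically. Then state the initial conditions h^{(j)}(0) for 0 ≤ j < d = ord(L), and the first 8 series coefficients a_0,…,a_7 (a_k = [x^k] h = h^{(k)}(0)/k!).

f: a_k = 3, 6, 6, 4, 2, 4/5, 4/15, 8/105, …
Substitute x→r, Dx→(1/r')Dx; clear ⇒ L₀.
h=∫h₀ ⇒ L = L₀·Dx.
L = -2·Dx + (1 + 2·x + x^2)·Dx^2  (order 2).
h: a_k = 0, 3, 3, 0, -1/2, 2/5, -1/5, 4/105, …
ICs: h(0) = 0, h′(0) = 3.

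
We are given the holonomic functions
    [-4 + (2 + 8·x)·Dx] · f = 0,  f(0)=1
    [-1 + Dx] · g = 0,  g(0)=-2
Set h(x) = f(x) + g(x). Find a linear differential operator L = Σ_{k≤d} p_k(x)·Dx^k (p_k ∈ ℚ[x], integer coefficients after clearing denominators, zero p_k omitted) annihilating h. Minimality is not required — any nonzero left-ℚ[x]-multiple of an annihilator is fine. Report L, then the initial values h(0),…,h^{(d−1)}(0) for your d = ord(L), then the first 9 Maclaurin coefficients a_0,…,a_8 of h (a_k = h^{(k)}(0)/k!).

L = (6 + 8·x) + (-5 - 8·x - 16·x^2)·Dx + (-1 + 16·x^2)·Dx^2  (order 2).
h: a_k = -1, 0, -3, 11/3, -121/12, 1679/60, -30241/360, 665279/2520, -17297281/20160, …
ICs: h(0) = -1, h′(0) = 0.

f: a_k = 1, 2, -2, 4, -10, 28, -84, 264, -858, …
g: a_k = -2, -2, -1, -1/3, -1/12, -1/60, -1/360, -1/2520, -1/20160, …
f+g: L₀ = lclm(L_f,L_g), ord ≤ 1+1.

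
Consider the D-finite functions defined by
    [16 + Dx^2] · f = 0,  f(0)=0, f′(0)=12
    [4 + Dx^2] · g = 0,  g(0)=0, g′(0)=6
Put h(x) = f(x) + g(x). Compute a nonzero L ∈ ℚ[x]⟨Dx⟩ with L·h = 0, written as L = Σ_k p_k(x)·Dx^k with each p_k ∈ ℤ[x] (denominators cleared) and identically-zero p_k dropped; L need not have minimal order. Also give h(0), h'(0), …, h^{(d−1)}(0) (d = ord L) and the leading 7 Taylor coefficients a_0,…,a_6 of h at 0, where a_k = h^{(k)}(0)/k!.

f: a_k = 0, 12, 0, -32, 0, 128/5, 0, …
g: a_k = 0, 6, 0, -4, 0, 4/5, 0, …
Sum ⇒ L₀ = lclm(L_f,L_g) in ℚ(x)⟨Dx⟩.
L = 64 + 20·Dx^2 + Dx^4  (order 4).
h: a_k = 0, 18, 0, -36, 0, 132/5, 0, …
ICs: h(0) = 0, h′(0) = 18, h′′(0) = 0, h′′′(0) = -216.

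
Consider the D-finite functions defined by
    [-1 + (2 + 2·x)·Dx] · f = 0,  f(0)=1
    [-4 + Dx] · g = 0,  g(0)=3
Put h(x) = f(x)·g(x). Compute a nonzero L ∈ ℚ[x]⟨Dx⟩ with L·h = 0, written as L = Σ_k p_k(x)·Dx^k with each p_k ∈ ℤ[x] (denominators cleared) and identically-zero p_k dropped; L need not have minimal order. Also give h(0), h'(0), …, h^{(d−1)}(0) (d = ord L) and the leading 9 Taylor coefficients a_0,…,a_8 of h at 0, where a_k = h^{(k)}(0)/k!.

f: a_k = 1, 1/2, -1/8, 1/16, -5/128, 7/256, -21/1024, 33/2048, -429/32768, …
g: a_k = 3, 12, 24, 32, 32, 128/5, 256/15, 1024/105, 512/105, …
Product ⇒ symmetric product L₀, ord ≤ 1.
L = (-9 - 8·x) + (2 + 2·x)·Dx  (order 1).
h: a_k = 3, 27/2, 237/8, 683/16, 5841/128, 49553/1280, 417727/15360, 1167969/71680, 29265889/3440640, …
ICs: h(0) = 3.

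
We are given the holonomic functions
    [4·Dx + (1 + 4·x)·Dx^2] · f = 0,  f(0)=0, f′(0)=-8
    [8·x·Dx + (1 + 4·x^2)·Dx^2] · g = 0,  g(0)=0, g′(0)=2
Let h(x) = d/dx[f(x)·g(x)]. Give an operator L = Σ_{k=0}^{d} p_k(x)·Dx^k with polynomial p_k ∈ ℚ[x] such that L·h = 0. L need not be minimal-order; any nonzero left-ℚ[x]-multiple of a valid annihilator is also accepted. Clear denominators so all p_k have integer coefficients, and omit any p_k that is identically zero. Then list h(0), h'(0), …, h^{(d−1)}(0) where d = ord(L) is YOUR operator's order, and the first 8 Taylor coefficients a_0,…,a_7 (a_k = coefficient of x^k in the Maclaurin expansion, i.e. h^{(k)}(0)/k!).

f: a_k = 0, -8, 16, -128/3, 128, -2048/5, 4096/3, -32768/7, …
g: a_k = 0, 2, 0, -8/3, 0, 32/5, 0, -128/7, …
f·g: L₀ = L_f ⊗_s L_g, ord ≤ 2·2.
h₀' ⇒ L via d/dx closure of L₀.
L = (96 + 640·x + 1408·x^2 + 7680·x^3 + 15360·x^4 + 26624·x^5 + 8192·x^7) + (24 + 320·x + 2656·x^2 + 9728·x^3 + 28160·x^4 + 47616·x^5 + 71680·x^6 + 6144·x^7 + 28672·x^8)·Dx + (12 + 104·x + 672·x^2 + 2976·x^3 + 8256·x^4 + 18048·x^5 + 24576·x^6 + 35328·x^7 + 6144·x^8 + 16384·x^9)·Dx^2 + (1 + 12·x + 68·x^2 + 256·x^3 + 696·x^4 + 1536·x^5 + 2688·x^6 + 3072·x^7 + 4224·x^8 + 1024·x^9 + 2048·x^10)·Dx^3  (order 3).
h: a_k = 0, -32, 96, -256, 3200/3, -68096/15, 261632/15, -335872/5, …
ICs: h(0) = 0, h′(0) = -32, h′′(0) = 192.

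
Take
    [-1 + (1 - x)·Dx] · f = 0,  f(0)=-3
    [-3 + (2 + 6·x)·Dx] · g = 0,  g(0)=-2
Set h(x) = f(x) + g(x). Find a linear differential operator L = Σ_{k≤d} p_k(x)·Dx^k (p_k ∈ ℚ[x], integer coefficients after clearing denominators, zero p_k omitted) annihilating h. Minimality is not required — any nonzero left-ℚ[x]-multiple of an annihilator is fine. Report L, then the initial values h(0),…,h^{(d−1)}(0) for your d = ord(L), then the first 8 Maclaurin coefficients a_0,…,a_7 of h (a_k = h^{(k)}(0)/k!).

f: a_k = -3, -3, -3, -3, -3, -3, -3, -3, …
g: a_k = -2, -3, 9/4, -27/8, 405/64, -1701/128, 15309/512, -72171/1024, …
Sum ⇒ L₀ = lclm(L_f,L_g) in ℚ(x)⟨Dx⟩.
L = (-21 - 27·x) + (17 + 30·x + 81·x^2)·Dx + (2 - 14·x - 42·x^2 + 54·x^3)·Dx^2  (order 2).
h: a_k = -5, -6, -3/4, -51/8, 213/64, -2085/128, 13773/512, -75243/1024, …
ICs: h(0) = -5, h′(0) = -6.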